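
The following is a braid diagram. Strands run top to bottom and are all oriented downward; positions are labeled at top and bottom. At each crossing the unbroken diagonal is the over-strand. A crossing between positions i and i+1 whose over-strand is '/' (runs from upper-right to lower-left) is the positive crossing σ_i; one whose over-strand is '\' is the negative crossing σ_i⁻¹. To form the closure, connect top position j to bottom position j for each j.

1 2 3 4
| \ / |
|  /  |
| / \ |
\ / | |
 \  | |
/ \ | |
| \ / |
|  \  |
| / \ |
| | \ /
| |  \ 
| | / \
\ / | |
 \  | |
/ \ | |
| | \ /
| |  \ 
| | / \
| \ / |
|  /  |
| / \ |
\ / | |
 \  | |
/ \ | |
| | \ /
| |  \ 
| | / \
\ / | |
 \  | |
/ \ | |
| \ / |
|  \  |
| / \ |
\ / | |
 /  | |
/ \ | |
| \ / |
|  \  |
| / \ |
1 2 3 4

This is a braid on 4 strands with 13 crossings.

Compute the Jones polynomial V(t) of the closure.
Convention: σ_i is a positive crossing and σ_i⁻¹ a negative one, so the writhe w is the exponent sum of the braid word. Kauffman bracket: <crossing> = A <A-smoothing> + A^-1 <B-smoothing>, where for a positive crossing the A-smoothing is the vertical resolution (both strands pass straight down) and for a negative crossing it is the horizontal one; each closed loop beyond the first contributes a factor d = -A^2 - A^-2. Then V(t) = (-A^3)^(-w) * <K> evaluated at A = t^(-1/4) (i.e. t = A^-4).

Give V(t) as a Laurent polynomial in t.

Reading the diagram top to bottom ('/'-over between positions i,i+1 = s_i, '\'-over = s_i^-1): braid word = s2 s1^-1 s2^-1 s3^-1 s1^-1 s3^-1 s2 s1^-1 s3^-1 s1^-1 s2^-1 s1 s2^-1.
The presented braid s2 s1^-1 s2^-1 s3^-1 s1^-1 s3^-1 s2 s1^-1 s3^-1 s1^-1 s2^-1 s1 s2^-1 on 4 strands reduces by inverse Markov moves (closure unchanged at each step):
  Deconjugate: the word is γ·β·γ⁻¹ with γ = s2 s1^-1 (prefix) and γ⁻¹ = s1 s2^-1 (suffix); strip both.
Reduced to β = s2^-1 s3^-1 s1^-1 s3^-1 s2 s1^-1 s3^-1 s1^-1 s2^-1 on 4 strands, 9 crossings.
Compute on β:
Braid: s2^-1 s3^-1 s1^-1 s3^-1 s2 s1^-1 s3^-1 s1^-1 s2^-1 on 4 strands, 9 crossings.
Writhe w = (#positive) - (#negative) = 1 - 8 = -7.
State-sum expansion of <K>. There are 2^9 = 512 states.
Smooth each crossing (0=||, 1=⌣⌢); contribution A^(Σ sign_k(1-2s_k)) * d^(L-1).
Tabulate the states by total A-exponent and number of loops L (A-exp: L × count):
  A^9: L=6 ×1
  A^7: L=5 ×9
  A^5: L=4 ×35, L=6 ×1
  A^3: L=3 ×74, L=5 ×10
  A^1: L=2 ×85, L=4 ×41
  A^-1: L=1 ×42, L=3 ×80, L=5 ×4
  A^-3: L=2 ×65, L=4 ×19
  A^-5: L=1 ×9, L=3 ×26, L=5 ×1
  A^-7: L=2 ×6, L=4 ×3
  A^-9: L=3 ×1
Each group contributes A^e * Σ count * d^(L-1):
Powers of d = -A^2 - A^-2: d^2 = A^4 + 2 + A^-4; d^3 = -A^6 - 3*A^2 - 3*A^-2 - A^-6; d^4 = A^8 + 4*A^4 + 6 + 4*A^-4 + A^-8; d^5 = -A^10 - 5*A^6 - 10*A^2 - 10*A^-2 - 5*A^-6 - A^-10.
  A^9 * (d^5) = -A^19 - 5*A^15 - 10*A^11 - 10*A^7 - 5*A^3 - A^-1
  A^7 * (9*d^4) = 9*A^15 + 36*A^11 + 54*A^7 + 36*A^3 + 9*A^-1
  A^5 * (35*d^3 + d^5) = -A^15 - 40*A^11 - 115*A^7 - 115*A^3 - 40*A^-1 - A^-5
  A^3 * (74*d^2 + 10*d^4) = 10*A^11 + 114*A^7 + 208*A^3 + 114*A^-1 + 10*A^-5
  A^1 * (85*d + 41*d^3) = -41*A^7 - 208*A^3 - 208*A^-1 - 41*A^-5
  A^-1 * (42 + 80*d^2 + 4*d^4) = 4*A^7 + 96*A^3 + 226*A^-1 + 96*A^-5 + 4*A^-9
  A^-3 * (65*d + 19*d^3) = -19*A^3 - 122*A^-1 - 122*A^-5 - 19*A^-9
  A^-5 * (9 + 26*d^2 + d^4) = A^3 + 30*A^-1 + 67*A^-5 + 30*A^-9 + A^-13
  A^-7 * (6*d + 3*d^3) = -3*A^-1 - 15*A^-5 - 15*A^-9 - 3*A^-13
  A^-9 * (d^2) = A^-5 + 2*A^-9 + A^-13
Summing the groups: <K> = -A^19 + 3*A^15 - 4*A^11 + 6*A^7 - 6*A^3 + 5*A^-1 - 5*A^-5 + 2*A^-9 - A^-13
Normalise by the writhe: (-A^3)^(-w) = (-A^3)^(7) = -A^21, so f(A) = -A^21 * <K> = A^40 - 3*A^36 + 4*A^32 - 6*A^28 + 6*A^24 - 5*A^20 + 5*A^16 - 2*A^12 + A^8.
Substitute A = t^(-1/4), i.e. A^e → t^(-e/4): V(t) = t^-2 - 2*t^-3 + 5*t^-4 - 5*t^-5 + 6*t^-6 - 6*t^-7 + 4*t^-8 - 3*t^-9 + t^-10

Answer: t^-2 - 2*t^-3 + 5*t^-4 - 5*t^-5 + 6*t^-6 - 6*t^-7 + 4*t^-8 - 3*t^-9 + t^-10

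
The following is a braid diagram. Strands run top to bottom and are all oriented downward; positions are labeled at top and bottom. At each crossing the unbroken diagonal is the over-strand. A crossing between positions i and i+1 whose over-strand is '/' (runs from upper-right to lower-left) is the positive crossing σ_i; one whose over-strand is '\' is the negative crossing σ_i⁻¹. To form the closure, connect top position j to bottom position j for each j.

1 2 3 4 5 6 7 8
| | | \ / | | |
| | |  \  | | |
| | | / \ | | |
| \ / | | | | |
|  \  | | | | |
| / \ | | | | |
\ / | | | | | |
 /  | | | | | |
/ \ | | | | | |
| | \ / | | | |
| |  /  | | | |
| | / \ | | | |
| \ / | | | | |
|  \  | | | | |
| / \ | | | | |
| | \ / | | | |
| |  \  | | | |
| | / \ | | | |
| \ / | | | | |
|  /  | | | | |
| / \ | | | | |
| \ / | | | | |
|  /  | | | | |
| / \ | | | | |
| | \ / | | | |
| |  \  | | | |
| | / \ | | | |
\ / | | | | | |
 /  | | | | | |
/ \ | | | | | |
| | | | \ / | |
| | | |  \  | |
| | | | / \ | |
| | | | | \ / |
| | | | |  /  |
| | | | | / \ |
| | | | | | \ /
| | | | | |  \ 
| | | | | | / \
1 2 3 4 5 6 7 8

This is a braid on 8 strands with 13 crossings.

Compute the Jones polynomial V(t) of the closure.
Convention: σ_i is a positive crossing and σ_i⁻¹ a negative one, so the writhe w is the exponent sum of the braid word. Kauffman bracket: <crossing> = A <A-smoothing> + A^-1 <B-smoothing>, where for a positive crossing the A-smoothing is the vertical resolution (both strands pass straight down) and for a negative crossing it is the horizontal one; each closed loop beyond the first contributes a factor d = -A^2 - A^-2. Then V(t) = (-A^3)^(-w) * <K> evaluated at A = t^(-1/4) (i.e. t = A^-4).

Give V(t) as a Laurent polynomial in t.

t^3 - t^2 + t - 1 + t^-1 - t^-2 + t^-3

Derivation:
Reading the diagram top to bottom ('/'-over between positions i,i+1 = s_i, '\'-over = s_i^-1): braid word = s4^-1 s2^-1 s1 s3 s2^-1 s3^-1 s2 s2 s3^-1 s1 s5^-1 s6 s7^-1.
The presented braid s4^-1 s2^-1 s1 s3 s2^-1 s3^-1 s2 s2 s3^-1 s1 s5^-1 s6 s7^-1 on 8 strands reduces by inverse Markov moves (closure unchanged at each step):
  Destabilize: the word has the form β·s7^-1 where s7^-1 occurs only as the final letter (β ∈ B_7); drop it and the last strand → 7 strands.
  Destabilize: the word has the form β·s6 where s6 occurs only as the final letter (β ∈ B_6); drop it and the last strand → 6 strands.
  Destabilize: the word has the form β·s5^-1 where s5^-1 occurs only as the final letter (β ∈ B_5); drop it and the last strand → 5 strands.
Reduced to β = s4^-1 s2^-1 s1 s3 s2^-1 s3^-1 s2 s2 s3^-1 s1 on 5 strands, 10 crossings.
Compute on β:
Braid: s4^-1 s2^-1 s1 s3 s2^-1 s3^-1 s2 s2 s3^-1 s1 on 5 strands, 10 crossings.
Writhe w = (#positive) - (#negative) = 5 - 5 = 0.
State-sum expansion of <K>. There are 2^10 = 1024 states.
Smooth each crossing (0=||, 1=⌣⌢); contribution A^(Σ sign_k(1-2s_k)) * d^(L-1).
Tabulate the states by total A-exponent and number of loops L (A-exp: L × count):
  A^10: L=4 ×1
  A^8: L=3 ×9, L=5 ×1
  A^6: L=2 ×27, L=4 ×18
  A^4: L=1 ×28, L=3 ×78, L=5 ×14
  A^2: L=2 ×116, L=4 ×88, L=6 ×6
  A^0: L=1 ×27, L=3 ×178, L=5 ×46, L=7 ×1
  A^-2: L=2 ×78, L=4 ×123, L=6 ×9
  A^-4: L=1 ×6, L=3 ×78, L=5 ×36
  A^-6: L=2 ×11, L=4 ×31, L=6 ×3
  A^-8: L=3 ×6, L=5 ×4
  A^-10: L=4 ×1
Each group contributes A^e * Σ count * d^(L-1):
Powers of d = -A^2 - A^-2: d^2 = A^4 + 2 + A^-4; d^3 = -A^6 - 3*A^2 - 3*A^-2 - A^-6; d^4 = A^8 + 4*A^4 + 6 + 4*A^-4 + A^-8; d^5 = -A^10 - 5*A^6 - 10*A^2 - 10*A^-2 - 5*A^-6 - A^-10; d^6 = A^12 + 6*A^8 + 15*A^4 + 20 + 15*A^-4 + 6*A^-8 + A^-12.
  A^10 * (d^3) = -A^16 - 3*A^12 - 3*A^8 - A^4
  A^8 * (9*d^2 + d^4) = A^16 + 13*A^12 + 24*A^8 + 13*A^4 + 1
  A^6 * (27*d + 18*d^3) = -18*A^12 - 81*A^8 - 81*A^4 - 18
  A^4 * (28 + 78*d^2 + 14*d^4) = 14*A^12 + 134*A^8 + 268*A^4 + 134 + 14*A^-4
  A^2 * (116*d + 88*d^3 + 6*d^5) = -6*A^12 - 118*A^8 - 440*A^4 - 440 - 118*A^-4 - 6*A^-8
  A^0 * (27 + 178*d^2 + 46*d^4 + d^6) = A^12 + 52*A^8 + 377*A^4 + 679 + 377*A^-4 + 52*A^-8 + A^-12
  A^-2 * (78*d + 123*d^3 + 9*d^5) = -9*A^8 - 168*A^4 - 537 - 537*A^-4 - 168*A^-8 - 9*A^-12
  A^-4 * (6 + 78*d^2 + 36*d^4) = 36*A^4 + 222 + 378*A^-4 + 222*A^-8 + 36*A^-12
  A^-6 * (11*d + 31*d^3 + 3*d^5) = -3*A^4 - 46 - 134*A^-4 - 134*A^-8 - 46*A^-12 - 3*A^-16
  A^-8 * (6*d^2 + 4*d^4) = 4 + 22*A^-4 + 36*A^-8 + 22*A^-12 + 4*A^-16
  A^-10 * (d^3) = -A^-4 - 3*A^-8 - 3*A^-12 - A^-16
Summing the groups: <K> = A^12 - A^8 + A^4 - 1 + A^-4 - A^-8 + A^-12
Normalise by the writhe: (-A^3)^(-w) = (-A^3)^(0) = 1, so f(A) = 1 * <K> = A^12 - A^8 + A^4 - 1 + A^-4 - A^-8 + A^-12.
Substitute A = t^(-1/4), i.e. A^e → t^(-e/4): V(t) = t^3 - t^2 + t - 1 + t^-1 - t^-2 + t^-3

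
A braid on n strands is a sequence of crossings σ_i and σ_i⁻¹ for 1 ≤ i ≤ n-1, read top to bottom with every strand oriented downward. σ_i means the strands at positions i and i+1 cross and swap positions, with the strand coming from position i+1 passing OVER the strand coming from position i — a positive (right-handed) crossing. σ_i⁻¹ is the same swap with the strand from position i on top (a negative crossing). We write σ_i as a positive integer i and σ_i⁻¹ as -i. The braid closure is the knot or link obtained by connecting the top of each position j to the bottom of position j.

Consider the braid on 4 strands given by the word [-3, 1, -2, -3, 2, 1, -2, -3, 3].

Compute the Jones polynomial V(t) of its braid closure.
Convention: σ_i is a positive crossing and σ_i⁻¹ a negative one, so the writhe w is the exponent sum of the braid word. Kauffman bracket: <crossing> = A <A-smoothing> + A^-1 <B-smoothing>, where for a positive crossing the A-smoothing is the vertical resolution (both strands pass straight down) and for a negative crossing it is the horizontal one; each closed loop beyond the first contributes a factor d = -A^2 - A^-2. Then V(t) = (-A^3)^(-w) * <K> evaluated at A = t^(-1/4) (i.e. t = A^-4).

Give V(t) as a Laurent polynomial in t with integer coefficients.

The presented braid s3^-1 s1 s2^-1 s3^-1 s2 s1 s2^-1 s3^-1 s3 on 4 strands reduces by inverse Markov moves (closure unchanged at each step):
  Deconjugate: the word is γ·β·γ⁻¹ with γ = s3^-1 (prefix) and γ⁻¹ = s3 (suffix); strip both.
Reduced to β = s1 s2^-1 s3^-1 s2 s1 s2^-1 s3^-1 on 4 strands, 7 crossings.
Compute on β:
Braid: s1 s2^-1 s3^-1 s2 s1 s2^-1 s3^-1 on 4 strands, 7 crossings.
Writhe w = (#positive) - (#negative) = 3 - 4 = -1.
State-sum expansion of <K>. There are 2^7 = 128 states.
Each crossing splits two ways (0=vertical, 1=horizontal). The state's weight is A^(#A-smoothings - #B-smoothings) * d^(loops - 1).
Tabulate the states by total A-exponent and number of loops L (A-exp: L × count):
  A^7: L=2 ×1
  A^5: L=1 ×2, L=3 ×5
  A^3: L=2 ×16, L=4 ×5
  A^1: L=1 ×13, L=3 ×21, L=5 ×1
  A^-1: L=2 ×29, L=4 ×6
  A^-3: L=1 ×6, L=3 ×15
  A^-5: L=2 ×5, L=4 ×2
  A^-7: L=3 ×1
Each group contributes A^e * Σ count * d^(L-1):
Powers of d = -A^2 - A^-2: d^2 = A^4 + 2 + A^-4; d^3 = -A^6 - 3*A^2 - 3*A^-2 - A^-6; d^4 = A^8 + 4*A^4 + 6 + 4*A^-4 + A^-8.
  A^7 * (d) = -A^9 - A^5
  A^5 * (2 + 5*d^2) = 5*A^9 + 12*A^5 + 5*A
  A^3 * (16*d + 5*d^3) = -5*A^9 - 31*A^5 - 31*A - 5*A^-3
  A^1 * (13 + 21*d^2 + d^4) = A^9 + 25*A^5 + 61*A + 25*A^-3 + A^-7
  A^-1 * (29*d + 6*d^3) = -6*A^5 - 47*A - 47*A^-3 - 6*A^-7
  A^-3 * (6 + 15*d^2) = 15*A + 36*A^-3 + 15*A^-7
  A^-5 * (5*d + 2*d^3) = -2*A - 11*A^-3 - 11*A^-7 - 2*A^-11
  A^-7 * (d^2) = A^-3 + 2*A^-7 + A^-11
Summing the groups: <K> = -A^5 + A - A^-3 + A^-7 - A^-11
Normalise by the writhe: (-A^3)^(-w) = (-A^3)^(1) = -A^3, so f(A) = -A^3 * <K> = A^8 - A^4 + 1 - A^-4 + A^-8.
Substitute A = t^(-1/4), i.e. A^e → t^(-e/4): V(t) = t^2 - t + 1 - t^-1 + t^-2

Answer: t^2 - t + 1 - t^-1 + t^-2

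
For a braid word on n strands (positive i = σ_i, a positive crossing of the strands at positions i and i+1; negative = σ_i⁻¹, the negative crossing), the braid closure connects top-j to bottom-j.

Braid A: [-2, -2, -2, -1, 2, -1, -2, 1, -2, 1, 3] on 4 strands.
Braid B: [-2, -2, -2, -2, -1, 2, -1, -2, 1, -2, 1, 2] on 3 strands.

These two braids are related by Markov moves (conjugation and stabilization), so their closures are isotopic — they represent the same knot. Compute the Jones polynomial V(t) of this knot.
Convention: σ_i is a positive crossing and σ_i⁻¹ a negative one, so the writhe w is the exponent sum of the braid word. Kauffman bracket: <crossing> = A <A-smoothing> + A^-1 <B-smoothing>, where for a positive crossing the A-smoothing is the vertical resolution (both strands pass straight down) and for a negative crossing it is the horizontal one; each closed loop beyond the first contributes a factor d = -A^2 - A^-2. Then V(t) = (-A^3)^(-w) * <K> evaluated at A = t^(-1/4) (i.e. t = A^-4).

-1 + 3*t^-1 - 3*t^-2 + 5*t^-3 - 5*t^-4 + 4*t^-5 - 3*t^-6 + 2*t^-7 - t^-8

Derivation:
Markov-equivalent braids have isotopic closures, hence identical knot invariants. Strip the Markov moves from each word to reach a common short braid β, then compute V(t) once on β.
Braid A: s2^-1 s2^-1 s2^-1 s1^-1 s2 s1^-1 s2^-1 s1 s2^-1 s1 s3 on 4 strands reduces by inverse Markov moves (closure unchanged at each step):
  Destabilize: the word has the form β·s3 where s3 occurs only as the final letter (β ∈ B_3); drop it and the last strand → 3 strands.
Reduced to β = s2^-1 s2^-1 s2^-1 s1^-1 s2 s1^-1 s2^-1 s1 s2^-1 s1 on 3 strands, 10 crossings.
Braid B: s2^-1 s2^-1 s2^-1 s2^-1 s1^-1 s2 s1^-1 s2^-1 s1 s2^-1 s1 s2 on 3 strands reduces by inverse Markov moves (closure unchanged at each step):
  Deconjugate: the word is γ·β·γ⁻¹ with γ = s2^-1 (prefix) and γ⁻¹ = s2 (suffix); strip both.
Reduced to β = s2^-1 s2^-1 s2^-1 s1^-1 s2 s1^-1 s2^-1 s1 s2^-1 s1 on 3 strands, 10 crossings.
Both give the same β = s2^-1 s2^-1 s2^-1 s1^-1 s2 s1^-1 s2^-1 s1 s2^-1 s1 on 3 strands, so one state sum suffices:
Braid: s2^-1 s2^-1 s2^-1 s1^-1 s2 s1^-1 s2^-1 s1 s2^-1 s1 on 3 strands, 10 crossings.
Writhe w = (#positive) - (#negative) = 3 - 7 = -4.
State-sum expansion of <K>. There are 2^10 = 1024 states.
Each crossing splits two ways (0=vertical, 1=horizontal). The state's weight is A^(#A-smoothings - #B-smoothings) * d^(loops - 1).
Tabulate the states by total A-exponent and number of loops L (A-exp: L × count):
  A^10: L=6 ×1
  A^8: L=5 ×10
  A^6: L=4 ×41, L=6 ×4
  A^4: L=3 ×88, L=5 ×31, L=7 ×1
  A^2: L=2 ×102, L=4 ×99, L=6 ×9
  A^0: L=1 ×54, L=3 ×162, L=5 ×36
  A^-2: L=2 ×134, L=4 ×74, L=6 ×2
  A^-4: L=1 ×30, L=3 ×82, L=5 ×8
  A^-6: L=2 ×32, L=4 ×13
  A^-8: L=1 ×3, L=3 ×7
  A^-10: L=2 ×1
Each group contributes A^e * Σ count * d^(L-1):
Powers of d = -A^2 - A^-2: d^2 = A^4 + 2 + A^-4; d^3 = -A^6 - 3*A^2 - 3*A^-2 - A^-6; d^4 = A^8 + 4*A^4 + 6 + 4*A^-4 + A^-8; d^5 = -A^10 - 5*A^6 - 10*A^2 - 10*A^-2 - 5*A^-6 - A^-10; d^6 = A^12 + 6*A^8 + 15*A^4 + 20 + 15*A^-4 + 6*A^-8 + A^-12.
  A^10 * (d^5) = -A^20 - 5*A^16 - 10*A^12 - 10*A^8 - 5*A^4 - 1
  A^8 * (10*d^4) = 10*A^16 + 40*A^12 + 60*A^8 + 40*A^4 + 10
  A^6 * (41*d^3 + 4*d^5) = -4*A^16 - 61*A^12 - 163*A^8 - 163*A^4 - 61 - 4*A^-4
  A^4 * (88*d^2 + 31*d^4 + d^6) = A^16 + 37*A^12 + 227*A^8 + 382*A^4 + 227 + 37*A^-4 + A^-8
  A^2 * (102*d + 99*d^3 + 9*d^5) = -9*A^12 - 144*A^8 - 489*A^4 - 489 - 144*A^-4 - 9*A^-8
  A^0 * (54 + 162*d^2 + 36*d^4) = 36*A^8 + 306*A^4 + 594 + 306*A^-4 + 36*A^-8
  A^-2 * (134*d + 74*d^3 + 2*d^5) = -2*A^8 - 84*A^4 - 376 - 376*A^-4 - 84*A^-8 - 2*A^-12
  A^-4 * (30 + 82*d^2 + 8*d^4) = 8*A^4 + 114 + 242*A^-4 + 114*A^-8 + 8*A^-12
  A^-6 * (32*d + 13*d^3) = -13 - 71*A^-4 - 71*A^-8 - 13*A^-12
  A^-8 * (3 + 7*d^2) = 7*A^-4 + 17*A^-8 + 7*A^-12
  A^-10 * (d) = -A^-8 - A^-12
Summing the groups: <K> = -A^20 + 2*A^16 - 3*A^12 + 4*A^8 - 5*A^4 + 5 - 3*A^-4 + 3*A^-8 - A^-12
Normalise by the writhe: (-A^3)^(-w) = (-A^3)^(4) = A^12, so f(A) = A^12 * <K> = -A^32 + 2*A^28 - 3*A^24 + 4*A^20 - 5*A^16 + 5*A^12 - 3*A^8 + 3*A^4 - 1.
Substitute A = t^(-1/4), i.e. A^e → t^(-e/4): V(t) = -1 + 3*t^-1 - 3*t^-2 + 5*t^-3 - 5*t^-4 + 4*t^-5 - 3*t^-6 + 2*t^-7 - t^-8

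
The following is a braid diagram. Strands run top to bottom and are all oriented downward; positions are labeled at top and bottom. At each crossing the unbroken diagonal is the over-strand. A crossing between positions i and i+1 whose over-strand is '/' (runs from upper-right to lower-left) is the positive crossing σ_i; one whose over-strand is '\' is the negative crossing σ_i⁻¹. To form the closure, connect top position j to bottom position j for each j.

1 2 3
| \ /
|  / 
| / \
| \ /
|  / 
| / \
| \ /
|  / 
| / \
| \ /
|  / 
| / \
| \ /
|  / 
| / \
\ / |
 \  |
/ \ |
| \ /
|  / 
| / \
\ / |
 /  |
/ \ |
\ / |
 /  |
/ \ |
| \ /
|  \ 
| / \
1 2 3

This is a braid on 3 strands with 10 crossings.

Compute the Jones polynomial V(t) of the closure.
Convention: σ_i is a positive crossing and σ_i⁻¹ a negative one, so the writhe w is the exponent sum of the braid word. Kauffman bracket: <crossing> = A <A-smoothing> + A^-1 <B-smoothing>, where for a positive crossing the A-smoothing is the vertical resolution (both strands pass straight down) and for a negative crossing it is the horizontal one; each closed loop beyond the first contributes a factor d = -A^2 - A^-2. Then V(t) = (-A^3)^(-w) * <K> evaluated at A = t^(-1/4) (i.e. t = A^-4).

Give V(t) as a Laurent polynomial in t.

-t^9 + t^8 - 2*t^7 + 3*t^6 - 2*t^5 + 2*t^4 - t^3 + t^2

Derivation:
Reading the diagram top to bottom ('/'-over between positions i,i+1 = s_i, '\'-over = s_i^-1): braid word = s2 s2 s2 s2 s2 s1^-1 s2 s1 s1 s2^-1.
The presented braid s2 s2 s2 s2 s2 s1^-1 s2 s1 s1 s2^-1 on 3 strands reduces by inverse Markov moves (closure unchanged at each step):
  Deconjugate: the word is γ·β·γ⁻¹ with γ = s2 (prefix) and γ⁻¹ = s2^-1 (suffix); strip both.
Reduced to β = s2 s2 s2 s2 s1^-1 s2 s1 s1 on 3 strands, 8 crossings.
Compute on β:
Braid: s2 s2 s2 s2 s1^-1 s2 s1 s1 on 3 strands, 8 crossings.
Writhe w = (#positive) - (#negative) = 7 - 1 = 6.
Enumerate smoothing states for the bracket polynomial. There are 2^8 = 256 states.
For each crossing: s=0 is the vertical smoothing, s=1 horizontal. Crossing k contributes A^(sign_k * (1 - 2*s_k)); loop factor d = -A^2 - A^-2.
Tabulate the states by total A-exponent and number of loops L (A-exp: L × count):
  A^8: L=2 ×1
  A^6: L=1 ×5, L=3 ×3
  A^4: L=2 ×27, L=4 ×1
  A^2: L=1 ×18, L=3 ×38
  A^0: L=2 ×41, L=4 ×29
  A^-2: L=3 ×44, L=5 ×12
  A^-4: L=4 ×26, L=6 ×2
  A^-6: L=5 ×8
  A^-8: L=6 ×1
Each group contributes A^e * Σ count * d^(L-1):
Powers of d = -A^2 - A^-2: d^2 = A^4 + 2 + A^-4; d^3 = -A^6 - 3*A^2 - 3*A^-2 - A^-6; d^4 = A^8 + 4*A^4 + 6 + 4*A^-4 + A^-8; d^5 = -A^10 - 5*A^6 - 10*A^2 - 10*A^-2 - 5*A^-6 - A^-10.
  A^8 * (d) = -A^10 - A^6
  A^6 * (5 + 3*d^2) = 3*A^10 + 11*A^6 + 3*A^2
  A^4 * (27*d + d^3) = -A^10 - 30*A^6 - 30*A^2 - A^-2
  A^2 * (18 + 38*d^2) = 38*A^6 + 94*A^2 + 38*A^-2
  A^0 * (41*d + 29*d^3) = -29*A^6 - 128*A^2 - 128*A^-2 - 29*A^-6
  A^-2 * (44*d^2 + 12*d^4) = 12*A^6 + 92*A^2 + 160*A^-2 + 92*A^-6 + 12*A^-10
  A^-4 * (26*d^3 + 2*d^5) = -2*A^6 - 36*A^2 - 98*A^-2 - 98*A^-6 - 36*A^-10 - 2*A^-14
  A^-6 * (8*d^4) = 8*A^2 + 32*A^-2 + 48*A^-6 + 32*A^-10 + 8*A^-14
  A^-8 * (d^5) = -A^2 - 5*A^-2 - 10*A^-6 - 10*A^-10 - 5*A^-14 - A^-18
Summing the groups: <K> = A^10 - A^6 + 2*A^2 - 2*A^-2 + 3*A^-6 - 2*A^-10 + A^-14 - A^-18
Normalise by the writhe: (-A^3)^(-w) = (-A^3)^(-6) = A^-18, so f(A) = A^-18 * <K> = A^-8 - A^-12 + 2*A^-16 - 2*A^-20 + 3*A^-24 - 2*A^-28 + A^-32 - A^-36.
Substitute A = t^(-1/4), i.e. A^e → t^(-e/4): V(t) = -t^9 + t^8 - 2*t^7 + 3*t^6 - 2*t^5 + 2*t^4 - t^3 + t^2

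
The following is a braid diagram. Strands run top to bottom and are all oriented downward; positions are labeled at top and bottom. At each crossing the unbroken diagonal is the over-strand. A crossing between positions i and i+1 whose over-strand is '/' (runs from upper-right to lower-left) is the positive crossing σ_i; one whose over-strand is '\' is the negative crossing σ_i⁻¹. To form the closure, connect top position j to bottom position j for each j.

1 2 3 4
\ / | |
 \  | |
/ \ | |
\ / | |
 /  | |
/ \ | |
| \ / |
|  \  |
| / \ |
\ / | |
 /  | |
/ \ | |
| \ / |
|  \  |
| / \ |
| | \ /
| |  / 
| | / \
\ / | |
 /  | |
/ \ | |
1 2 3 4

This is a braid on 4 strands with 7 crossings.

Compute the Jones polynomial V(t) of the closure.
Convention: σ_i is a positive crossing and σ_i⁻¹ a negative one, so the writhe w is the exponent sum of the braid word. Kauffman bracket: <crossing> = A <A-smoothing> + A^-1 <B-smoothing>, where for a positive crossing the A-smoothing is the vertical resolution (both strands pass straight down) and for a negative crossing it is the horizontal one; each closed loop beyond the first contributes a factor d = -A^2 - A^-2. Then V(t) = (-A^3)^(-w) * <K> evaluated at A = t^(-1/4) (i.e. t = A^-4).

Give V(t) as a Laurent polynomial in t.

Reading the diagram top to bottom ('/'-over between positions i,i+1 = s_i, '\'-over = s_i^-1): braid word = s1^-1 s1 s2^-1 s1 s2^-1 s3 s1.
The presented braid s1^-1 s1 s2^-1 s1 s2^-1 s3 s1 on 4 strands reduces by inverse Markov moves (closure unchanged at each step):
  Deconjugate: the word is γ·β·γ⁻¹ with γ = s1^-1 (prefix) and γ⁻¹ = s1 (suffix); strip both.
  Destabilize: the word has the form β·s3 where s3 occurs only as the final letter (β ∈ B_3); drop it and the last strand → 3 strands.
Reduced to β = s1 s2^-1 s1 s2^-1 on 3 strands, 4 crossings.
Compute on β:
Braid: s1 s2^-1 s1 s2^-1 on 3 strands, 4 crossings.
Writhe w = (#positive) - (#negative) = 2 - 2 = 0.
Enumerate smoothing states for the bracket polynomial. There are 2^4 = 16 states.
For each crossing: s=0 is the vertical smoothing, s=1 horizontal. Crossing k contributes A^(sign_k * (1 - 2*s_k)); loop factor d = -A^2 - A^-2.
  state 0000: A-exp=+0, loops=3, term = A^0 * d^2
  state 0001: A-exp=+2, loops=2, term = A^2 * d^1
  state 0010: A-exp=-2, loops=2, term = A^-2 * d^1
  state 0011: A-exp=+0, loops=1, term = A^0 * d^0
  state 0100: A-exp=+2, loops=2, term = A^2 * d^1
  state 0101: A-exp=+4, loops=3, term = A^4 * d^2
  state 0110: A-exp=+0, loops=1, term = A^0 * d^0
  state 0111: A-exp=+2, loops=2, term = A^2 * d^1
  state 1000: A-exp=-2, loops=2, term = A^-2 * d^1
  state 1001: A-exp=+0, loops=1, term = A^0 * d^0
  state 1010: A-exp=-4, loops=3, term = A^-4 * d^2
  state 1011: A-exp=-2, loops=2, term = A^-2 * d^1
  state 1100: A-exp=+0, loops=1, term = A^0 * d^0
  state 1101: A-exp=+2, loops=2, term = A^2 * d^1
  state 1110: A-exp=-2, loops=2, term = A^-2 * d^1
  state 1111: A-exp=+0, loops=1, term = A^0 * d^0
Collect the terms by A-exponent (count of states per loop number):
Powers of d = -A^2 - A^-2: d^2 = A^4 + 2 + A^-4.
  A^4 * (d^2) = A^8 + 2*A^4 + 1
  A^2 * (4*d) = -4*A^4 - 4
  A^0 * (5 + d^2) = A^4 + 7 + A^-4
  A^-2 * (4*d) = -4 - 4*A^-4
  A^-4 * (d^2) = 1 + 2*A^-4 + A^-8
Summing the groups: <K> = A^8 - A^4 + 1 - A^-4 + A^-8
Normalise by the writhe: (-A^3)^(-w) = (-A^3)^(0) = 1, so f(A) = 1 * <K> = A^8 - A^4 + 1 - A^-4 + A^-8.
Substitute A = t^(-1/4), i.e. A^e → t^(-e/4): V(t) = t^2 - t + 1 - t^-1 + t^-2

Answer: t^2 - t + 1 - t^-1 + t^-2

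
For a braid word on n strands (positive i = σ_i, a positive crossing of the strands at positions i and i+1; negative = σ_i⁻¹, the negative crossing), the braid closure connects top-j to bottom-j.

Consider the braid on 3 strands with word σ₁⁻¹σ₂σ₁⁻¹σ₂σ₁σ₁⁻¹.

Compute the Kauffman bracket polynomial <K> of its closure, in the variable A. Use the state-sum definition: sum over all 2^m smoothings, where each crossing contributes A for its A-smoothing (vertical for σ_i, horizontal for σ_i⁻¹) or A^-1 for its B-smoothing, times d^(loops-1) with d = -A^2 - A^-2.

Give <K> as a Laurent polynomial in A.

A^8 - A^4 + 1 - A^-4 + A^-8

Derivation:
First cancel adjacent σ_i σ_i⁻¹ pairs (Reidemeister II — same braid, same closure): s1^-1 s2 s1^-1 s2 s1 s1^-1 → s1^-1 s2 s1^-1 s2.
Braid: s1^-1 s2 s1^-1 s2 on 3 strands, 4 crossings.
Writhe w = (#positive) - (#negative) = 2 - 2 = 0.
State-sum expansion of <K>. There are 2^4 = 16 states.
Each crossing splits two ways (0=vertical, 1=horizontal). The state's weight is A^(#A-smoothings - #B-smoothings) * d^(loops - 1).
  state 0000: A-exp=+0, loops=3, term = A^0 * d^2
  state 0001: A-exp=-2, loops=2, term = A^-2 * d^1
  state 0010: A-exp=+2, loops=2, term = A^2 * d^1
  state 0011: A-exp=+0, loops=1, term = A^0 * d^0
  state 0100: A-exp=-2, loops=2, term = A^-2 * d^1
  state 0101: A-exp=-4, loops=3, term = A^-4 * d^2
  state 0110: A-exp=+0, loops=1, term = A^0 * d^0
  state 0111: A-exp=-2, loops=2, term = A^-2 * d^1
  state 1000: A-exp=+2, loops=2, term = A^2 * d^1
  state 1001: A-exp=+0, loops=1, term = A^0 * d^0
  state 1010: A-exp=+4, loops=3, term = A^4 * d^2
  state 1011: A-exp=+2, loops=2, term = A^2 * d^1
  state 1100: A-exp=+0, loops=1, term = A^0 * d^0
  state 1101: A-exp=-2, loops=2, term = A^-2 * d^1
  state 1110: A-exp=+2, loops=2, term = A^2 * d^1
  state 1111: A-exp=+0, loops=1, term = A^0 * d^0
Collect the terms by A-exponent (count of states per loop number):
Powers of d = -A^2 - A^-2: d^2 = A^4 + 2 + A^-4.
  A^4 * (d^2) = A^8 + 2*A^4 + 1
  A^2 * (4*d) = -4*A^4 - 4
  A^0 * (5 + d^2) = A^4 + 7 + A^-4
  A^-2 * (4*d) = -4 - 4*A^-4
  A^-4 * (d^2) = 1 + 2*A^-4 + A^-8
Summing the groups: <K> = A^8 - A^4 + 1 - A^-4 + A^-8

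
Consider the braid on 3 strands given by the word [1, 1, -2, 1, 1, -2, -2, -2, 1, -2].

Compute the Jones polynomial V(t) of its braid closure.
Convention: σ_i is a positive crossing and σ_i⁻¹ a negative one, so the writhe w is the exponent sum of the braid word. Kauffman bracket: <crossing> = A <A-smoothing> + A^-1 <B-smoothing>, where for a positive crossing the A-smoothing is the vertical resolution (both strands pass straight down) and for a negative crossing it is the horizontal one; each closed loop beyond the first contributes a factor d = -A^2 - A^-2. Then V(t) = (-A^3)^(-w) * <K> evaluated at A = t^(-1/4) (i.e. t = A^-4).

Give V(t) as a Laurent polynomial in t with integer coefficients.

-t^5 + 3*t^4 - 6*t^3 + 9*t^2 - 11*t + 13 - 11*t^-1 + 9*t^-2 - 6*t^-3 + 3*t^-4 - t^-5

Derivation:
Braid: s1 s1 s2^-1 s1 s1 s2^-1 s2^-1 s2^-1 s1 s2^-1 on 3 strands, 10 crossings.
Writhe w = (#positive) - (#negative) = 5 - 5 = 0.
Enumerate smoothing states for the bracket polynomial. There are 2^10 = 1024 states.
For each crossing: s=0 is the vertical smoothing, s=1 horizontal. Crossing k contributes A^(sign_k * (1 - 2*s_k)); loop factor d = -A^2 - A^-2.
Tabulate the states by total A-exponent and number of loops L (A-exp: L × count):
  A^10: L=6 ×1
  A^8: L=5 ×10
  A^6: L=4 ×43, L=6 ×2
  A^4: L=3 ×98, L=5 ×22
  A^2: L=2 ×121, L=4 ×83, L=6 ×6
  A^0: L=1 ×73, L=3 ×140, L=5 ×38, L=7 ×1
  A^-2: L=2 ×121, L=4 ×79, L=6 ×10
  A^-4: L=3 ×95, L=5 ×24, L=7 ×1
  A^-6: L=4 ×42, L=6 ×3
  A^-8: L=5 ×10
  A^-10: L=6 ×1
Each group contributes A^e * Σ count * d^(L-1):
Powers of d = -A^2 - A^-2: d^2 = A^4 + 2 + A^-4; d^3 = -A^6 - 3*A^2 - 3*A^-2 - A^-6; d^4 = A^8 + 4*A^4 + 6 + 4*A^-4 + A^-8; d^5 = -A^10 - 5*A^6 - 10*A^2 - 10*A^-2 - 5*A^-6 - A^-10; d^6 = A^12 + 6*A^8 + 15*A^4 + 20 + 15*A^-4 + 6*A^-8 + A^-12.
  A^10 * (d^5) = -A^20 - 5*A^16 - 10*A^12 - 10*A^8 - 5*A^4 - 1
  A^8 * (10*d^4) = 10*A^16 + 40*A^12 + 60*A^8 + 40*A^4 + 10
  A^6 * (43*d^3 + 2*d^5) = -2*A^16 - 53*A^12 - 149*A^8 - 149*A^4 - 53 - 2*A^-4
  A^4 * (98*d^2 + 22*d^4) = 22*A^12 + 186*A^8 + 328*A^4 + 186 + 22*A^-4
  A^2 * (121*d + 83*d^3 + 6*d^5) = -6*A^12 - 113*A^8 - 430*A^4 - 430 - 113*A^-4 - 6*A^-8
  A^0 * (73 + 140*d^2 + 38*d^4 + d^6) = A^12 + 44*A^8 + 307*A^4 + 601 + 307*A^-4 + 44*A^-8 + A^-12
  A^-2 * (121*d + 79*d^3 + 10*d^5) = -10*A^8 - 129*A^4 - 458 - 458*A^-4 - 129*A^-8 - 10*A^-12
  A^-4 * (95*d^2 + 24*d^4 + d^6) = A^8 + 30*A^4 + 206 + 354*A^-4 + 206*A^-8 + 30*A^-12 + A^-16
  A^-6 * (42*d^3 + 3*d^5) = -3*A^4 - 57 - 156*A^-4 - 156*A^-8 - 57*A^-12 - 3*A^-16
  A^-8 * (10*d^4) = 10 + 40*A^-4 + 60*A^-8 + 40*A^-12 + 10*A^-16
  A^-10 * (d^5) = -1 - 5*A^-4 - 10*A^-8 - 10*A^-12 - 5*A^-16 - A^-20
Summing the groups: <K> = -A^20 + 3*A^16 - 6*A^12 + 9*A^8 - 11*A^4 + 13 - 11*A^-4 + 9*A^-8 - 6*A^-12 + 3*A^-16 - A^-20
Normalise by the writhe: (-A^3)^(-w) = (-A^3)^(0) = 1, so f(A) = 1 * <K> = -A^20 + 3*A^16 - 6*A^12 + 9*A^8 - 11*A^4 + 13 - 11*A^-4 + 9*A^-8 - 6*A^-12 + 3*A^-16 - A^-20.
Substitute A = t^(-1/4), i.e. A^e → t^(-e/4): V(t) = -t^5 + 3*t^4 - 6*t^3 + 9*t^2 - 11*t + 13 - 11*t^-1 + 9*t^-2 - 6*t^-3 + 3*t^-4 - t^-5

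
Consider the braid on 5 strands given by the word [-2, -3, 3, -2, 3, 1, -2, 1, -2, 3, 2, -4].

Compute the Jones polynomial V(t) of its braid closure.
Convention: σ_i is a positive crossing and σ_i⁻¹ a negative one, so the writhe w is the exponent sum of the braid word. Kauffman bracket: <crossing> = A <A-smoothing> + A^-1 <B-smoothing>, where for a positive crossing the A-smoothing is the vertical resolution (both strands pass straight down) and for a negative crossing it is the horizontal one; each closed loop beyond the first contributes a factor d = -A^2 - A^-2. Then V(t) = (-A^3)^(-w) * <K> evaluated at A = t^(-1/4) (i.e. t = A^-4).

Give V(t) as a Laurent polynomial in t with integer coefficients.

The presented braid s2^-1 s3^-1 s3 s2^-1 s3 s1 s2^-1 s1 s2^-1 s3 s2 s4^-1 on 5 strands reduces by inverse Markov moves (closure unchanged at each step):
  Destabilize: the word has the form β·s4^-1 where s4^-1 occurs only as the final letter (β ∈ B_4); drop it and the last strand → 4 strands.
  Deconjugate: the word is γ·β·γ⁻¹ with γ = s2^-1 (prefix) and γ⁻¹ = s2 (suffix); strip both.
  Deconjugate: the word is γ·β·γ⁻¹ with γ = s3^-1 (prefix) and γ⁻¹ = s3 (suffix); strip both.
Reduced to β = s3 s2^-1 s3 s1 s2^-1 s1 s2^-1 on 4 strands, 7 crossings.
Compute on β:
Braid: s3 s2^-1 s3 s1 s2^-1 s1 s2^-1 on 4 strands, 7 crossings.
Writhe w = (#positive) - (#negative) = 4 - 3 = 1.
State-sum expansion of <K>. There are 2^7 = 128 states.
Smooth each crossing (0=||, 1=⌣⌢); contribution A^(Σ sign_k(1-2s_k)) * d^(L-1).
Tabulate the states by total A-exponent and number of loops L (A-exp: L × count):
  A^7: L=5 ×1
  A^5: L=4 ×7
  A^3: L=3 ×21
  A^1: L=2 ×32, L=4 ×3
  A^-1: L=1 ×21, L=3 ×14
  A^-3: L=2 ×19, L=4 ×2
  A^-5: L=3 ×7
  A^-7: L=4 ×1
Each group contributes A^e * Σ count * d^(L-1):
Powers of d = -A^2 - A^-2: d^2 = A^4 + 2 + A^-4; d^3 = -A^6 - 3*A^2 - 3*A^-2 - A^-6; d^4 = A^8 + 4*A^4 + 6 + 4*A^-4 + A^-8.
  A^7 * (d^4) = A^15 + 4*A^11 + 6*A^7 + 4*A^3 + A^-1
  A^5 * (7*d^3) = -7*A^11 - 21*A^7 - 21*A^3 - 7*A^-1
  A^3 * (21*d^2) = 21*A^7 + 42*A^3 + 21*A^-1
  A^1 * (32*d + 3*d^3) = -3*A^7 - 41*A^3 - 41*A^-1 - 3*A^-5
  A^-1 * (21 + 14*d^2) = 14*A^3 + 49*A^-1 + 14*A^-5
  A^-3 * (19*d + 2*d^3) = -2*A^3 - 25*A^-1 - 25*A^-5 - 2*A^-9
  A^-5 * (7*d^2) = 7*A^-1 + 14*A^-5 + 7*A^-9
  A^-7 * (d^3) = -A^-1 - 3*A^-5 - 3*A^-9 - A^-13
Summing the groups: <K> = A^15 - 3*A^11 + 3*A^7 - 4*A^3 + 4*A^-1 - 3*A^-5 + 2*A^-9 - A^-13
Normalise by the writhe: (-A^3)^(-w) = (-A^3)^(-1) = -A^-3, so f(A) = -A^-3 * <K> = -A^12 + 3*A^8 - 3*A^4 + 4 - 4*A^-4 + 3*A^-8 - 2*A^-12 + A^-16.
Substitute A = t^(-1/4), i.e. A^e → t^(-e/4): V(t) = t^4 - 2*t^3 + 3*t^2 - 4*t + 4 - 3*t^-1 + 3*t^-2 - t^-3

Answer: t^4 - 2*t^3 + 3*t^2 - 4*t + 4 - 3*t^-1 + 3*t^-2 - t^-3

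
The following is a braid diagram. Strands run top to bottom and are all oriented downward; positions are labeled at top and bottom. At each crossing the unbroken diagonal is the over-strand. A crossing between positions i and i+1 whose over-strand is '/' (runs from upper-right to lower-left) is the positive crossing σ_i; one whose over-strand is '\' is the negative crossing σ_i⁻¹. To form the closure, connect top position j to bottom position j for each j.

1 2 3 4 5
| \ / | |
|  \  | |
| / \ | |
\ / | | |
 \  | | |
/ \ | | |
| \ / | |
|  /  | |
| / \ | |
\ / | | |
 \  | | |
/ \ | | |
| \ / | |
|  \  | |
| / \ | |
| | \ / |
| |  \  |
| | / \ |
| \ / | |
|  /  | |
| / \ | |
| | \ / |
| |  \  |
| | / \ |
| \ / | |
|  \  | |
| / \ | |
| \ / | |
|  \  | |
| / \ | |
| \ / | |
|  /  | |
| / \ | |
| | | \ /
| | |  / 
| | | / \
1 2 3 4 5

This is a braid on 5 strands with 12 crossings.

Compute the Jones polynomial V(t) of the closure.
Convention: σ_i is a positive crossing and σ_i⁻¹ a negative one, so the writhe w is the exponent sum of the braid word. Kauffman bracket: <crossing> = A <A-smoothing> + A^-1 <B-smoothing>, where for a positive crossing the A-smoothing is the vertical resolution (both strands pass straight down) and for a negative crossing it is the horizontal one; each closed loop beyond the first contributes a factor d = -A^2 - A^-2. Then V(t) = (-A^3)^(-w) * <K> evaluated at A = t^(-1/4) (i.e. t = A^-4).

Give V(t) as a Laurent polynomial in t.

Reading the diagram top to bottom ('/'-over between positions i,i+1 = s_i, '\'-over = s_i^-1): braid word = s2^-1 s1^-1 s2 s1^-1 s2^-1 s3^-1 s2 s3^-1 s2^-1 s2^-1 s2 s4.
The presented braid s2^-1 s1^-1 s2 s1^-1 s2^-1 s3^-1 s2 s3^-1 s2^-1 s2^-1 s2 s4 on 5 strands reduces by inverse Markov moves (closure unchanged at each step):
  Destabilize: the word has the form β·s4 where s4 occurs only as the final letter (β ∈ B_4); drop it and the last strand → 4 strands.
  Deconjugate: the word is γ·β·γ⁻¹ with γ = s2^-1 (prefix) and γ⁻¹ = s2 (suffix); strip both.
Reduced to β = s1^-1 s2 s1^-1 s2^-1 s3^-1 s2 s3^-1 s2^-1 s2^-1 on 4 strands, 9 crossings.
Compute on β:
Braid: s1^-1 s2 s1^-1 s2^-1 s3^-1 s2 s3^-1 s2^-1 s2^-1 on 4 strands, 9 crossings.
Writhe w = (#positive) - (#negative) = 2 - 7 = -5.
Computing the Kauffman bracket via state sum. There are 2^9 = 512 states.
Smooth each crossing (0=||, 1=⌣⌢); contribution A^(Σ sign_k(1-2s_k)) * d^(L-1).
Tabulate the states by total A-exponent and number of loops L (A-exp: L × count):
  A^9: L=5 ×1
  A^7: L=4 ×9
  A^5: L=3 ×30, L=5 ×6
  A^3: L=2 ×45, L=4 ×37, L=6 ×2
  A^1: L=1 ×27, L=3 ×78, L=5 ×21
  A^-1: L=2 ×67, L=4 ×53, L=6 ×6
  A^-3: L=1 ×12, L=3 ×53, L=5 ×18, L=7 ×1
  A^-5: L=2 ×14, L=4 ×19, L=6 ×3
  A^-7: L=3 ×6, L=5 ×3
  A^-9: L=4 ×1
Each group contributes A^e * Σ count * d^(L-1):
Powers of d = -A^2 - A^-2: d^2 = A^4 + 2 + A^-4; d^3 = -A^6 - 3*A^2 - 3*A^-2 - A^-6; d^4 = A^8 + 4*A^4 + 6 + 4*A^-4 + A^-8; d^5 = -A^10 - 5*A^6 - 10*A^2 - 10*A^-2 - 5*A^-6 - A^-10; d^6 = A^12 + 6*A^8 + 15*A^4 + 20 + 15*A^-4 + 6*A^-8 + A^-12.
  A^9 * (d^4) = A^17 + 4*A^13 + 6*A^9 + 4*A^5 + A
  A^7 * (9*d^3) = -9*A^13 - 27*A^9 - 27*A^5 - 9*A
  A^5 * (30*d^2 + 6*d^4) = 6*A^13 + 54*A^9 + 96*A^5 + 54*A + 6*A^-3
  A^3 * (45*d + 37*d^3 + 2*d^5) = -2*A^13 - 47*A^9 - 176*A^5 - 176*A - 47*A^-3 - 2*A^-7
  A^1 * (27 + 78*d^2 + 21*d^4) = 21*A^9 + 162*A^5 + 309*A + 162*A^-3 + 21*A^-7
  A^-1 * (67*d + 53*d^3 + 6*d^5) = -6*A^9 - 83*A^5 - 286*A - 286*A^-3 - 83*A^-7 - 6*A^-11
  A^-3 * (12 + 53*d^2 + 18*d^4 + d^6) = A^9 + 24*A^5 + 140*A + 246*A^-3 + 140*A^-7 + 24*A^-11 + A^-15
  A^-5 * (14*d + 19*d^3 + 3*d^5) = -3*A^5 - 34*A - 101*A^-3 - 101*A^-7 - 34*A^-11 - 3*A^-15
  A^-7 * (6*d^2 + 3*d^4) = 3*A + 18*A^-3 + 30*A^-7 + 18*A^-11 + 3*A^-15
  A^-9 * (d^3) = -A^-3 - 3*A^-7 - 3*A^-11 - A^-15
Summing the groups: <K> = A^17 - A^13 + 2*A^9 - 3*A^5 + 2*A - 3*A^-3 + 2*A^-7 - A^-11
Normalise by the writhe: (-A^3)^(-w) = (-A^3)^(5) = -A^15, so f(A) = -A^15 * <K> = -A^32 + A^28 - 2*A^24 + 3*A^20 - 2*A^16 + 3*A^12 - 2*A^8 + A^4.
Substitute A = t^(-1/4), i.e. A^e → t^(-e/4): V(t) = t^-1 - 2*t^-2 + 3*t^-3 - 2*t^-4 + 3*t^-5 - 2*t^-6 + t^-7 - t^-8

Answer: t^-1 - 2*t^-2 + 3*t^-3 - 2*t^-4 + 3*t^-5 - 2*t^-6 + t^-7 - t^-8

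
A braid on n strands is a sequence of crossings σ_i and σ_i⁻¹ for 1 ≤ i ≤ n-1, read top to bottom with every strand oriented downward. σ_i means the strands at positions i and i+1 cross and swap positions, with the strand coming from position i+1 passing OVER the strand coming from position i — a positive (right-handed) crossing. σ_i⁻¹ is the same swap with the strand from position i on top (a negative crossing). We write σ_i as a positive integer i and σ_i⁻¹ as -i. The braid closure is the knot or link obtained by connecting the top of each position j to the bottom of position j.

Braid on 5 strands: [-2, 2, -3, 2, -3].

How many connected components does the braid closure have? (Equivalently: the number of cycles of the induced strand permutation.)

Track the strand permutation on 5 strands, starting from identity.
  step 1: s2^-1 swaps positions 2,3 -> [1 3 2 4 5]
  step 2: s2 swaps positions 2,3 -> [1 2 3 4 5]
  step 3: s3^-1 swaps positions 3,4 -> [1 2 4 3 5]
  step 4: s2 swaps positions 2,3 -> [1 4 2 3 5]
  step 5: s3^-1 swaps positions 3,4 -> [1 4 3 2 5]
Final permutation (position -> original strand): [1 4 3 2 5]
Closure components = cycle count of this permutation = 4.

Answer: 4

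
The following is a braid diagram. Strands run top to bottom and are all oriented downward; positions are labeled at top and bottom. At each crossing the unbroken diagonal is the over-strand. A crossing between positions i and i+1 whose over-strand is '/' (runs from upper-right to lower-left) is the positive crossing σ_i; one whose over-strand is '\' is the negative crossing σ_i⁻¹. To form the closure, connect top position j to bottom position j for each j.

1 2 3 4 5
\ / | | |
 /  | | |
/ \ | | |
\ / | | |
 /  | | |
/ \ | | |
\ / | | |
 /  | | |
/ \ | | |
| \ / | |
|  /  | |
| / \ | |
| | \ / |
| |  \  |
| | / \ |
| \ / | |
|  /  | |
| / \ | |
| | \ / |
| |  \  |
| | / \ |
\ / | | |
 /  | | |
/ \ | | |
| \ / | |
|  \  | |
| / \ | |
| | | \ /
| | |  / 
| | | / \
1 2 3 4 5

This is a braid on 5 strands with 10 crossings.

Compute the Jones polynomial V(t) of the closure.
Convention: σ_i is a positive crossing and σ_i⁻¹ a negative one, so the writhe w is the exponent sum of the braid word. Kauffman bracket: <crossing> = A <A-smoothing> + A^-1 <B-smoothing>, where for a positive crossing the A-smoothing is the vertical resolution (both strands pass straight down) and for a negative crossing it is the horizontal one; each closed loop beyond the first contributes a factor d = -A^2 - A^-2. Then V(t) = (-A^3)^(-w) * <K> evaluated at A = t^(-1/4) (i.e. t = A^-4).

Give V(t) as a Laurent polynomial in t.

Reading the diagram top to bottom ('/'-over between positions i,i+1 = s_i, '\'-over = s_i^-1): braid word = s1 s1 s1 s2 s3^-1 s2 s3^-1 s1 s2^-1 s4.
The presented braid s1 s1 s1 s2 s3^-1 s2 s3^-1 s1 s2^-1 s4 on 5 strands reduces by inverse Markov moves (closure unchanged at each step):
  Destabilize: the word has the form β·s4 where s4 occurs only as the final letter (β ∈ B_4); drop it and the last strand → 4 strands.
Reduced to β = s1 s1 s1 s2 s3^-1 s2 s3^-1 s1 s2^-1 on 4 strands, 9 crossings.
Compute on β:
Braid: s1 s1 s1 s2 s3^-1 s2 s3^-1 s1 s2^-1 on 4 strands, 9 crossings.
Writhe w = (#positive) - (#negative) = 6 - 3 = 3.
State-sum expansion of <K>. There are 2^9 = 512 states.
Smooth each crossing (0=||, 1=⌣⌢); contribution A^(Σ sign_k(1-2s_k)) * d^(L-1).
Tabulate the states by total A-exponent and number of loops L (A-exp: L × count):
  A^9: L=3 ×1
  A^7: L=2 ×7, L=4 ×2
  A^5: L=1 ×12, L=3 ×24
  A^3: L=2 ×66, L=4 ×18
  A^1: L=1 ×35, L=3 ×84, L=5 ×7
  A^-1: L=2 ×73, L=4 ×52, L=6 ×1
  A^-3: L=3 ×68, L=5 ×16
  A^-5: L=4 ×34, L=6 ×2
  A^-7: L=5 ×9
  A^-9: L=6 ×1
Each group contributes A^e * Σ count * d^(L-1):
Powers of d = -A^2 - A^-2: d^2 = A^4 + 2 + A^-4; d^3 = -A^6 - 3*A^2 - 3*A^-2 - A^-6; d^4 = A^8 + 4*A^4 + 6 + 4*A^-4 + A^-8; d^5 = -A^10 - 5*A^6 - 10*A^2 - 10*A^-2 - 5*A^-6 - A^-10.
  A^9 * (d^2) = A^13 + 2*A^9 + A^5
  A^7 * (7*d + 2*d^3) = -2*A^13 - 13*A^9 - 13*A^5 - 2*A
  A^5 * (12 + 24*d^2) = 24*A^9 + 60*A^5 + 24*A
  A^3 * (66*d + 18*d^3) = -18*A^9 - 120*A^5 - 120*A - 18*A^-3
  A^1 * (35 + 84*d^2 + 7*d^4) = 7*A^9 + 112*A^5 + 245*A + 112*A^-3 + 7*A^-7
  A^-1 * (73*d + 52*d^3 + d^5) = -A^9 - 57*A^5 - 239*A - 239*A^-3 - 57*A^-7 - A^-11
  A^-3 * (68*d^2 + 16*d^4) = 16*A^5 + 132*A + 232*A^-3 + 132*A^-7 + 16*A^-11
  A^-5 * (34*d^3 + 2*d^5) = -2*A^5 - 44*A - 122*A^-3 - 122*A^-7 - 44*A^-11 - 2*A^-15
  A^-7 * (9*d^4) = 9*A + 36*A^-3 + 54*A^-7 + 36*A^-11 + 9*A^-15
  A^-9 * (d^5) = -A - 5*A^-3 - 10*A^-7 - 10*A^-11 - 5*A^-15 - A^-19
Summing the groups: <K> = -A^13 + A^9 - 3*A^5 + 4*A - 4*A^-3 + 4*A^-7 - 3*A^-11 + 2*A^-15 - A^-19
Normalise by the writhe: (-A^3)^(-w) = (-A^3)^(-3) = -A^-9, so f(A) = -A^-9 * <K> = A^4 - 1 + 3*A^-4 - 4*A^-8 + 4*A^-12 - 4*A^-16 + 3*A^-20 - 2*A^-24 + A^-28.
Substitute A = t^(-1/4), i.e. A^e → t^(-e/4): V(t) = t^7 - 2*t^6 + 3*t^5 - 4*t^4 + 4*t^3 - 4*t^2 + 3*t - 1 + t^-1

Answer: t^7 - 2*t^6 + 3*t^5 - 4*t^4 + 4*t^3 - 4*t^2 + 3*t - 1 + t^-1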